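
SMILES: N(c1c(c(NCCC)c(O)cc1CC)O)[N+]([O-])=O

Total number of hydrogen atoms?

17

Hydrogens are implicit in SMILES; fill each atom to its normal valence:
  5 × C (aromatic): no H
  3 × C: 2 H each → 6
  2 × C: 3 H each → 6
  2 × N: 1 H each → 2
  2 × O: 1 H each → 2
  1 × C (aromatic): 1 H
  1 × N (charge +1): no H
  1 × O: no H
  1 × O (charge -1): no H
  Total hydrogens = 17.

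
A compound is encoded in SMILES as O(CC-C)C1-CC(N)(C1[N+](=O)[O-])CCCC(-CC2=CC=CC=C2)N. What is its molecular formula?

Heavy atoms from the SMILES: 18 C, 3 N, 3 O.
Implicit hydrogens by atom environment:
  7 × C: 2 H each → 14
  5 × C (aromatic): 1 H each → 5
  3 × C: 1 H each → 3
  2 × N: 2 H each → 4
  2 × O: no H
  1 × C: 3 H
  1 × C: no H
  1 × C (aromatic): no H
  1 × N (charge +1): no H
  1 × O (charge -1): no H
  Total hydrogens = 29.
Molecular formula: C18H29N3O3

C18H29N3O3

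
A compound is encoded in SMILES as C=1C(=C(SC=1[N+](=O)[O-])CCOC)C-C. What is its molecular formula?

C9H13NO3S

Heavy atoms from the SMILES: 9 C, 1 N, 3 O, 1 S.
Implicit hydrogens by atom environment:
  3 × C: 2 H each → 6
  3 × C (aromatic): no H
  2 × C: 3 H each → 6
  2 × O: no H
  1 × C (aromatic): 1 H
  1 × N (charge +1): no H
  1 × O (charge -1): no H
  1 × S (aromatic): no H
  Total hydrogens = 13.
Molecular formula: C9H13NO3S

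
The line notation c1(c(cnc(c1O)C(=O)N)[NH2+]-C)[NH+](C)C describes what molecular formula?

Heavy atoms from the SMILES: 9 C, 4 N, 2 O.
Implicit hydrogens by atom environment:
  4 × C (aromatic): no H
  3 × C: 3 H each → 9
  1 × C (aromatic): 1 H
  1 × C: no H
  1 × N (charge +1): 2 H
  1 × N: 2 H
  1 × N (charge +1): 1 H
  1 × N (aromatic): no H
  1 × O: 1 H
  1 × O: no H
  Total hydrogens = 16.
Net charge +2.
Molecular formula: [C9H16N4O2]2+

[C9H16N4O2]2+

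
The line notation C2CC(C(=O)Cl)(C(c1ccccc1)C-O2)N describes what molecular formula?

C12H14ClNO2

Heavy atoms from the SMILES: 12 C, 1 Cl, 1 N, 2 O.
Implicit hydrogens by atom environment:
  5 × C (aromatic): 1 H each → 5
  3 × C: 2 H each → 6
  2 × C: no H
  2 × O: no H
  1 × C: 1 H
  1 × C (aromatic): no H
  1 × Cl: no H
  1 × N: 2 H
  Total hydrogens = 14.
Molecular formula: C12H14ClNO2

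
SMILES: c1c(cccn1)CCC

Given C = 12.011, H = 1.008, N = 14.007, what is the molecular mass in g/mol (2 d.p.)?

121.18

Molecular formula: C8H11N.
M = 8×12.011 + 11×1.008 + 1×14.007 = 121.18 g/mol.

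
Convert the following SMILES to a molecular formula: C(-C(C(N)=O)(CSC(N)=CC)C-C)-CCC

C12H24N2OS

Heavy atoms from the SMILES: 12 C, 2 N, 1 O, 1 S.
Implicit hydrogens by atom environment:
  5 × C: 2 H each → 10
  3 × C: 3 H each → 9
  3 × C: no H
  2 × N: 2 H each → 4
  1 × C: 1 H
  1 × O: no H
  1 × S: no H
  Total hydrogens = 24.
Molecular formula: C12H24N2OS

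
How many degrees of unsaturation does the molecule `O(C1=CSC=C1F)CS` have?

Molecular formula from the SMILES: C5H5FOS2.
DoU = (2C + 2 + N − H − X)/2 = (2·5 + 2 + 0 − 5 − 1)/2 = 6/2 = 3.
(Structurally: 1 ring(s) + 2 π bond(s) = 3.)

3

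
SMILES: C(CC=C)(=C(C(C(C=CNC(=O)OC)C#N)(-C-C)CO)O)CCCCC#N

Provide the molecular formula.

C20H29N3O4

Heavy atoms from the SMILES: 20 C, 3 N, 4 O.
Implicit hydrogens by atom environment:
  8 × C: 2 H each → 16
  6 × C: no H
  4 × C: 1 H each → 4
  2 × C: 3 H each → 6
  2 × N: no H
  2 × O: 1 H each → 2
  2 × O: no H
  1 × N: 1 H
  Total hydrogens = 29.
Molecular formula: C20H29N3O4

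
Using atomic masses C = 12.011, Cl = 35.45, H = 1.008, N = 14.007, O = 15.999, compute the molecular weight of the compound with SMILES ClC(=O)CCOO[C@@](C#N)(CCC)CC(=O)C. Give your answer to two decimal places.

261.70

Molecular formula: C11H16ClNO4.
M = 11×12.011 + 1×35.45 + 16×1.008 + 1×14.007 + 4×15.999 = 261.70 g/mol.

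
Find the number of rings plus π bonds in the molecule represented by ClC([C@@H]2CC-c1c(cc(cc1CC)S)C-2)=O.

6

Molecular formula from the SMILES: C13H15ClOS.
DoU = (2C + 2 + N − H − X)/2 = (2·13 + 2 + 0 − 15 − 1)/2 = 12/2 = 6.
(Structurally: 2 ring(s) + 4 π bond(s) = 6.)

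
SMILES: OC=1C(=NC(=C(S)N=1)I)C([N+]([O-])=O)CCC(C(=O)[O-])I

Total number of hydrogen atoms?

8

Hydrogens are implicit in SMILES; fill each atom to its normal valence:
  4 × C (aromatic): no H
  2 × C: 2 H each → 4
  2 × C: 1 H each → 2
  2 × I: no H
  2 × N (aromatic): no H
  2 × O: no H
  2 × O (charge -1): no H
  1 × C: no H
  1 × N (charge +1): no H
  1 × O: 1 H
  1 × S: 1 H
  Total hydrogens = 8.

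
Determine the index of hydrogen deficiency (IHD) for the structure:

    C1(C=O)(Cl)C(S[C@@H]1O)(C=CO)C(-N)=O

4

Molecular formula from the SMILES: C7H8ClNO4S.
DoU = (2C + 2 + N − H − X)/2 = (2·7 + 2 + 1 − 8 − 1)/2 = 8/2 = 4.
(Structurally: 1 ring(s) + 3 π bond(s) = 4.)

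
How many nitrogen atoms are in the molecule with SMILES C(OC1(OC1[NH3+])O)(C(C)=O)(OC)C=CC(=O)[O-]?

1

The symbol for nitrogen appears 1 time in the SMILES.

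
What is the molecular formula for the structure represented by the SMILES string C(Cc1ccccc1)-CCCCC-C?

C14H22

Heavy atoms from the SMILES: 14 C.
Implicit hydrogens by atom environment:
  7 × C: 2 H each → 14
  5 × C (aromatic): 1 H each → 5
  1 × C: 3 H
  1 × C (aromatic): no H
  Total hydrogens = 22.
Molecular formula: C14H22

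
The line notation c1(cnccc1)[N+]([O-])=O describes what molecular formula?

Heavy atoms from the SMILES: 5 C, 2 N, 2 O.
Implicit hydrogens by atom environment:
  4 × C (aromatic): 1 H each → 4
  1 × C (aromatic): no H
  1 × N (aromatic): no H
  1 × N (charge +1): no H
  1 × O: no H
  1 × O (charge -1): no H
  Total hydrogens = 4.
Molecular formula: C5H4N2O2

C5H4N2O2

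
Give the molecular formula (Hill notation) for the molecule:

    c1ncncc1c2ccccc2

C10H8N2

Heavy atoms from the SMILES: 10 C, 2 N.
Implicit hydrogens by atom environment:
  8 × C (aromatic): 1 H each → 8
  2 × C (aromatic): no H
  2 × N (aromatic): no H
  Total hydrogens = 8.
Molecular formula: C10H8N2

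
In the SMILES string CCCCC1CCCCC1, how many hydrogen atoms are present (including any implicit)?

20

Hydrogens are implicit in SMILES; fill each atom to its normal valence:
  8 × C: 2 H each → 16
  1 × C: 3 H
  1 × C: 1 H
  Total hydrogens = 20.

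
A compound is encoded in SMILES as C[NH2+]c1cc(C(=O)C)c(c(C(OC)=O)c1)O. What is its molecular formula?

C11H14NO4+

Heavy atoms from the SMILES: 11 C, 1 N, 4 O.
Implicit hydrogens by atom environment:
  4 × C (aromatic): no H
  3 × C: 3 H each → 9
  3 × O: no H
  2 × C (aromatic): 1 H each → 2
  2 × C: no H
  1 × N (charge +1): 2 H
  1 × O: 1 H
  Total hydrogens = 14.
Net charge +1.
Molecular formula: C11H14NO4+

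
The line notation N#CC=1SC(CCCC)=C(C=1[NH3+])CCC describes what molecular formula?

C12H19N2S+

Heavy atoms from the SMILES: 12 C, 2 N, 1 S.
Implicit hydrogens by atom environment:
  5 × C: 2 H each → 10
  4 × C (aromatic): no H
  2 × C: 3 H each → 6
  1 × C: no H
  1 × N (charge +1): 3 H
  1 × N: no H
  1 × S (aromatic): no H
  Total hydrogens = 19.
Net charge +1.
Molecular formula: C12H19N2S+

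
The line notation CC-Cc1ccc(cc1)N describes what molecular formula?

Heavy atoms from the SMILES: 9 C, 1 N.
Implicit hydrogens by atom environment:
  4 × C (aromatic): 1 H each → 4
  2 × C: 2 H each → 4
  2 × C (aromatic): no H
  1 × C: 3 H
  1 × N: 2 H
  Total hydrogens = 13.
Molecular formula: C9H13N

C9H13N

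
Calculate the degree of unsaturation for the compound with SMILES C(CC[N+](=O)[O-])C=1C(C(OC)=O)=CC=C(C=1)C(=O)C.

Molecular formula from the SMILES: C13H15NO5.
DoU = (2C + 2 + N − H − X)/2 = (2·13 + 2 + 1 − 15 − 0)/2 = 14/2 = 7.
(Structurally: 1 ring(s) + 6 π bond(s) = 7.)

7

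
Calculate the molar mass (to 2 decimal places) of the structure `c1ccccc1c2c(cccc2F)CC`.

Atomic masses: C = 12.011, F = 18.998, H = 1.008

200.26

Molecular formula: C14H13F.
M = 14×12.011 + 1×18.998 + 13×1.008 = 200.26 g/mol.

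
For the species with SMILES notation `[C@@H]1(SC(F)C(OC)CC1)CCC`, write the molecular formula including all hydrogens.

C9H17FOS

Heavy atoms from the SMILES: 9 C, 1 F, 1 O, 1 S.
Implicit hydrogens by atom environment:
  4 × C: 2 H each → 8
  3 × C: 1 H each → 3
  2 × C: 3 H each → 6
  1 × F: no H
  1 × O: no H
  1 × S: no H
  Total hydrogens = 17.
Molecular formula: C9H17FOS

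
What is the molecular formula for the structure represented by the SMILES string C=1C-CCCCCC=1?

Heavy atoms from the SMILES: 8 C.
Implicit hydrogens by atom environment:
  6 × C: 2 H each → 12
  2 × C: 1 H each → 2
  Total hydrogens = 14.
Molecular formula: C8H14

C8H14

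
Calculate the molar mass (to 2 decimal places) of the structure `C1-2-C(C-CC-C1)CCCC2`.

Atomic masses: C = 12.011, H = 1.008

138.25

Molecular formula: C10H18.
M = 10×12.011 + 18×1.008 = 138.25 g/mol.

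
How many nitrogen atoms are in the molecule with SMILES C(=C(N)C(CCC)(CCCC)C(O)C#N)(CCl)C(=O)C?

The symbol for nitrogen appears 2 times in the SMILES.

2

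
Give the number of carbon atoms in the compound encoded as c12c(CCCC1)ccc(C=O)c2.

11

The symbol for carbon appears 11 times in the SMILES. Lowercase c denotes aromatic carbon and counts toward C.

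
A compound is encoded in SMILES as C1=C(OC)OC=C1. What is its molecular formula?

C5H6O2

Heavy atoms from the SMILES: 5 C, 2 O.
Implicit hydrogens by atom environment:
  3 × C (aromatic): 1 H each → 3
  1 × C: 3 H
  1 × C (aromatic): no H
  1 × O (aromatic): no H
  1 × O: no H
  Total hydrogens = 6.
Molecular formula: C5H6O2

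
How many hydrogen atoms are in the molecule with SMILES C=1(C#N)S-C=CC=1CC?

Hydrogens are implicit in SMILES; fill each atom to its normal valence:
  2 × C (aromatic): 1 H each → 2
  2 × C (aromatic): no H
  1 × C: 3 H
  1 × C: 2 H
  1 × C: no H
  1 × N: no H
  1 × S (aromatic): no H
  Total hydrogens = 7.

7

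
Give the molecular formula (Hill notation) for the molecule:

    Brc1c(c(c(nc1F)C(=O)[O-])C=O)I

C7HBrFINO3-

Heavy atoms from the SMILES: 1 Br, 7 C, 1 F, 1 I, 1 N, 3 O.
Implicit hydrogens by atom environment:
  5 × C (aromatic): no H
  2 × O: no H
  1 × Br: no H
  1 × C: 1 H
  1 × C: no H
  1 × F: no H
  1 × I: no H
  1 × N (aromatic): no H
  1 × O (charge -1): no H
  Total hydrogens = 1.
Net charge -1.
Molecular formula: C7HBrFINO3-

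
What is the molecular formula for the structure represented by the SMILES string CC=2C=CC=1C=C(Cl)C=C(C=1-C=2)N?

Heavy atoms from the SMILES: 11 C, 1 Cl, 1 N.
Implicit hydrogens by atom environment:
  5 × C (aromatic): 1 H each → 5
  5 × C (aromatic): no H
  1 × C: 3 H
  1 × Cl: no H
  1 × N: 2 H
  Total hydrogens = 10.
Molecular formula: C11H10ClN

C11H10ClN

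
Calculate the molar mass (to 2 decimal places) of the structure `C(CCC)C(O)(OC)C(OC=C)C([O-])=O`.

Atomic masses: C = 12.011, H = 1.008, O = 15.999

Molecular formula: C10H17O5-.
M = 10×12.011 + 17×1.008 + 5×15.999 = 217.24 g/mol.

217.24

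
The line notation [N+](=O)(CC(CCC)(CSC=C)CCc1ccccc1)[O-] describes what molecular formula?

C16H23NO2S

Heavy atoms from the SMILES: 16 C, 1 N, 2 O, 1 S.
Implicit hydrogens by atom environment:
  7 × C: 2 H each → 14
  5 × C (aromatic): 1 H each → 5
  1 × C: 3 H
  1 × C: 1 H
  1 × C: no H
  1 × C (aromatic): no H
  1 × N (charge +1): no H
  1 × O: no H
  1 × O (charge -1): no H
  1 × S: no H
  Total hydrogens = 23.
Molecular formula: C16H23NO2S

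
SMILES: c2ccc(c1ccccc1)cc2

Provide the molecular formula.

Heavy atoms from the SMILES: 12 C.
Implicit hydrogens by atom environment:
  10 × C (aromatic): 1 H each → 10
  2 × C (aromatic): no H
  Total hydrogens = 10.
Molecular formula: C12H10

C12H10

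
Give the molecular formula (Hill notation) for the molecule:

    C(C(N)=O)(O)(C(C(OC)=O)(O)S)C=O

Heavy atoms from the SMILES: 6 C, 1 N, 6 O, 1 S.
Implicit hydrogens by atom environment:
  4 × C: no H
  4 × O: no H
  2 × O: 1 H each → 2
  1 × C: 3 H
  1 × C: 1 H
  1 × N: 2 H
  1 × S: 1 H
  Total hydrogens = 9.
Molecular formula: C6H9NO6S

C6H9NO6S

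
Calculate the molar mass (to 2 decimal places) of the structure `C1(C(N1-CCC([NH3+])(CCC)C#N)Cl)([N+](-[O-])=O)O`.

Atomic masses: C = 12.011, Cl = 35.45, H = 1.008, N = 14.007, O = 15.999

Molecular formula: C9H16ClN4O3+.
M = 9×12.011 + 1×35.45 + 16×1.008 + 4×14.007 + 3×15.999 = 263.70 g/mol.

263.70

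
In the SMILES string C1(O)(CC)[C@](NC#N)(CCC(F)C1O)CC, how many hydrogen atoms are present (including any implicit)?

Hydrogens are implicit in SMILES; fill each atom to its normal valence:
  4 × C: 2 H each → 8
  3 × C: no H
  2 × C: 3 H each → 6
  2 × C: 1 H each → 2
  2 × O: 1 H each → 2
  1 × F: no H
  1 × N: 1 H
  1 × N: no H
  Total hydrogens = 19.

19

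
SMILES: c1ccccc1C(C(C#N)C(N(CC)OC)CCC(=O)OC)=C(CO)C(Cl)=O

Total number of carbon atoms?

The symbol for carbon appears 20 times in the SMILES. Lowercase c denotes aromatic carbon and counts toward C.

20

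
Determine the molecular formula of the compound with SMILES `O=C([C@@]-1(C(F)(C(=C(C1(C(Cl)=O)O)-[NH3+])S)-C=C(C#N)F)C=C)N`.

C12H11ClF2N3O3S+

Heavy atoms from the SMILES: 12 C, 1 Cl, 2 F, 3 N, 3 O, 1 S.
Implicit hydrogens by atom environment:
  9 × C: no H
  2 × C: 1 H each → 2
  2 × F: no H
  2 × O: no H
  1 × C: 2 H
  1 × Cl: no H
  1 × N (charge +1): 3 H
  1 × N: 2 H
  1 × N: no H
  1 × O: 1 H
  1 × S: 1 H
  Total hydrogens = 11.
Net charge +1.
Molecular formula: C12H11ClF2N3O3S+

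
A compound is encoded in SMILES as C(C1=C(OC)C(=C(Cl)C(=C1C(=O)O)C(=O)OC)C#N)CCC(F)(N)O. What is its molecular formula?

C15H16ClFN2O6

Heavy atoms from the SMILES: 15 C, 1 Cl, 1 F, 2 N, 6 O.
Implicit hydrogens by atom environment:
  6 × C (aromatic): no H
  4 × C: no H
  4 × O: no H
  3 × C: 2 H each → 6
  2 × C: 3 H each → 6
  2 × O: 1 H each → 2
  1 × Cl: no H
  1 × F: no H
  1 × N: 2 H
  1 × N: no H
  Total hydrogens = 16.
Molecular formula: C15H16ClFN2O6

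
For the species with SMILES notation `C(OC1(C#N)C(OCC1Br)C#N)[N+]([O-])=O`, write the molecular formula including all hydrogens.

C7H6BrN3O4

Heavy atoms from the SMILES: 1 Br, 7 C, 3 N, 4 O.
Implicit hydrogens by atom environment:
  3 × C: no H
  3 × O: no H
  2 × C: 2 H each → 4
  2 × C: 1 H each → 2
  2 × N: no H
  1 × Br: no H
  1 × N (charge +1): no H
  1 × O (charge -1): no H
  Total hydrogens = 6.
Molecular formula: C7H6BrN3O4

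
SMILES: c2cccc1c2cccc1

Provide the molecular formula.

C10H8

Heavy atoms from the SMILES: 10 C.
Implicit hydrogens by atom environment:
  8 × C (aromatic): 1 H each → 8
  2 × C (aromatic): no H
  Total hydrogens = 8.
Molecular formula: C10H8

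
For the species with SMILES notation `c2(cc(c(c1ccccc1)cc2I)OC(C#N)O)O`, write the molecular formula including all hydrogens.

Heavy atoms from the SMILES: 14 C, 1 I, 1 N, 3 O.
Implicit hydrogens by atom environment:
  7 × C (aromatic): 1 H each → 7
  5 × C (aromatic): no H
  2 × O: 1 H each → 2
  1 × C: 1 H
  1 × C: no H
  1 × I: no H
  1 × N: no H
  1 × O: no H
  Total hydrogens = 10.
Molecular formula: C14H10INO3

C14H10INO3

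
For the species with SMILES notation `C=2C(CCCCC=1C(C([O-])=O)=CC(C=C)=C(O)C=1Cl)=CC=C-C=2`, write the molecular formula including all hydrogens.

Heavy atoms from the SMILES: 19 C, 1 Cl, 3 O.
Implicit hydrogens by atom environment:
  6 × C (aromatic): 1 H each → 6
  6 × C (aromatic): no H
  5 × C: 2 H each → 10
  1 × C: 1 H
  1 × C: no H
  1 × Cl: no H
  1 × O: 1 H
  1 × O: no H
  1 × O (charge -1): no H
  Total hydrogens = 18.
Net charge -1.
Molecular formula: C19H18ClO3-

C19H18ClO3-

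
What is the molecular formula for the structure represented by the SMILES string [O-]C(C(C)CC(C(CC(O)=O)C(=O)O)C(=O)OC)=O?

C11H15O8-

Heavy atoms from the SMILES: 11 C, 8 O.
Implicit hydrogens by atom environment:
  5 × O: no H
  4 × C: no H
  3 × C: 1 H each → 3
  2 × C: 3 H each → 6
  2 × C: 2 H each → 4
  2 × O: 1 H each → 2
  1 × O (charge -1): no H
  Total hydrogens = 15.
Net charge -1.
Molecular formula: C11H15O8-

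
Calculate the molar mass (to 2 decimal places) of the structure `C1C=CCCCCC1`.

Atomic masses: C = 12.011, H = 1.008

Molecular formula: C8H14.
M = 8×12.011 + 14×1.008 = 110.20 g/mol.

110.20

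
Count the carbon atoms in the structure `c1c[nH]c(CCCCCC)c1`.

10

The symbol for carbon appears 10 times in the SMILES. Lowercase c denotes aromatic carbon and counts toward C.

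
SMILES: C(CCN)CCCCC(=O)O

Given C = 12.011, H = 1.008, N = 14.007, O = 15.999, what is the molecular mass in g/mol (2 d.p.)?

159.23

Molecular formula: C8H17NO2.
M = 8×12.011 + 17×1.008 + 1×14.007 + 2×15.999 = 159.23 g/mol.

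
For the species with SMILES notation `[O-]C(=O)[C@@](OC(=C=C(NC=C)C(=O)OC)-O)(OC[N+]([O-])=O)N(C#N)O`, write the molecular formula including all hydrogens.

C11H11N4O10-

Heavy atoms from the SMILES: 11 C, 4 N, 10 O.
Implicit hydrogens by atom environment:
  7 × C: no H
  6 × O: no H
  2 × C: 2 H each → 4
  2 × N: no H
  2 × O: 1 H each → 2
  2 × O (charge -1): no H
  1 × C: 3 H
  1 × C: 1 H
  1 × N: 1 H
  1 × N (charge +1): no H
  Total hydrogens = 11.
Net charge -1.
Molecular formula: C11H11N4O10-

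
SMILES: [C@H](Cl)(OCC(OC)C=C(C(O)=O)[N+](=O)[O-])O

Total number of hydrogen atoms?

10

Hydrogens are implicit in SMILES; fill each atom to its normal valence:
  4 × O: no H
  3 × C: 1 H each → 3
  2 × C: no H
  2 × O: 1 H each → 2
  1 × C: 3 H
  1 × C: 2 H
  1 × Cl: no H
  1 × N (charge +1): no H
  1 × O (charge -1): no H
  Total hydrogens = 10.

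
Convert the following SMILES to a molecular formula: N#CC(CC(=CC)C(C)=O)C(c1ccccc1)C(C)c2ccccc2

C23H25NO

Heavy atoms from the SMILES: 23 C, 1 N, 1 O.
Implicit hydrogens by atom environment:
  10 × C (aromatic): 1 H each → 10
  4 × C: 1 H each → 4
  3 × C: 3 H each → 9
  3 × C: no H
  2 × C (aromatic): no H
  1 × C: 2 H
  1 × N: no H
  1 × O: no H
  Total hydrogens = 25.
Molecular formula: C23H25NO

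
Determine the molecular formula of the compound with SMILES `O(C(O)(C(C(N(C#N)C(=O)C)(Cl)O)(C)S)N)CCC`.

C10H18ClN3O4S

Heavy atoms from the SMILES: 10 C, 1 Cl, 3 N, 4 O, 1 S.
Implicit hydrogens by atom environment:
  5 × C: no H
  3 × C: 3 H each → 9
  2 × C: 2 H each → 4
  2 × N: no H
  2 × O: 1 H each → 2
  2 × O: no H
  1 × Cl: no H
  1 × N: 2 H
  1 × S: 1 H
  Total hydrogens = 18.
Molecular formula: C10H18ClN3O4S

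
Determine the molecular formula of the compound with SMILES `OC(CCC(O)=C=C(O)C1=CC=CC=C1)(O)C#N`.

Heavy atoms from the SMILES: 13 C, 1 N, 4 O.
Implicit hydrogens by atom environment:
  5 × C (aromatic): 1 H each → 5
  5 × C: no H
  4 × O: 1 H each → 4
  2 × C: 2 H each → 4
  1 × C (aromatic): no H
  1 × N: no H
  Total hydrogens = 13.
Molecular formula: C13H13NO4

C13H13NO4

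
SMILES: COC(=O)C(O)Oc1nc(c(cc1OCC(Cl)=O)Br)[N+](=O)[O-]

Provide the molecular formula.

Heavy atoms from the SMILES: 1 Br, 10 C, 1 Cl, 2 N, 8 O.
Implicit hydrogens by atom environment:
  6 × O: no H
  4 × C (aromatic): no H
  2 × C: no H
  1 × Br: no H
  1 × C: 3 H
  1 × C: 2 H
  1 × C (aromatic): 1 H
  1 × C: 1 H
  1 × Cl: no H
  1 × N (aromatic): no H
  1 × N (charge +1): no H
  1 × O: 1 H
  1 × O (charge -1): no H
  Total hydrogens = 8.
Molecular formula: C10H8BrClN2O8

C10H8BrClN2O8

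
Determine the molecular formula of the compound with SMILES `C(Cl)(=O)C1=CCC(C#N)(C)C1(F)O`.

C8H7ClFNO2

Heavy atoms from the SMILES: 8 C, 1 Cl, 1 F, 1 N, 2 O.
Implicit hydrogens by atom environment:
  5 × C: no H
  1 × C: 3 H
  1 × C: 2 H
  1 × C: 1 H
  1 × Cl: no H
  1 × F: no H
  1 × N: no H
  1 × O: 1 H
  1 × O: no H
  Total hydrogens = 7.
Molecular formula: C8H7ClFNO2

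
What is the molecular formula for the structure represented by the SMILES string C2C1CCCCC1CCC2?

C10H18

Heavy atoms from the SMILES: 10 C.
Implicit hydrogens by atom environment:
  8 × C: 2 H each → 16
  2 × C: 1 H each → 2
  Total hydrogens = 18.
Molecular formula: C10H18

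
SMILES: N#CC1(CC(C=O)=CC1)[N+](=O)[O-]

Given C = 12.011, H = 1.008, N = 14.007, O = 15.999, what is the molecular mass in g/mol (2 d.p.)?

Molecular formula: C7H6N2O3.
M = 7×12.011 + 6×1.008 + 2×14.007 + 3×15.999 = 166.14 g/mol.

166.14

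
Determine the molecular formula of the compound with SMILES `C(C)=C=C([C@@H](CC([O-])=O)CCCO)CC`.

Heavy atoms from the SMILES: 12 C, 3 O.
Implicit hydrogens by atom environment:
  5 × C: 2 H each → 10
  3 × C: no H
  2 × C: 3 H each → 6
  2 × C: 1 H each → 2
  1 × O: 1 H
  1 × O: no H
  1 × O (charge -1): no H
  Total hydrogens = 19.
Net charge -1.
Molecular formula: C12H19O3-

C12H19O3-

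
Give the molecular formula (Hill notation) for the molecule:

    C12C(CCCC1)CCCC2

Heavy atoms from the SMILES: 10 C.
Implicit hydrogens by atom environment:
  8 × C: 2 H each → 16
  2 × C: 1 H each → 2
  Total hydrogens = 18.
Molecular formula: C10H18

C10H18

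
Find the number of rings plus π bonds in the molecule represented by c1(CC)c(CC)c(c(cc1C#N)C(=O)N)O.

Molecular formula from the SMILES: C12H14N2O2.
DoU = (2C + 2 + N − H − X)/2 = (2·12 + 2 + 2 − 14 − 0)/2 = 14/2 = 7.
(Structurally: 1 ring(s) + 6 π bond(s) = 7.)

7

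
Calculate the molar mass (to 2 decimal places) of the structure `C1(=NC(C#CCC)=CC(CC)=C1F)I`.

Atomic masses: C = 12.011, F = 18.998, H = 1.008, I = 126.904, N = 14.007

Molecular formula: C11H11FIN.
M = 11×12.011 + 1×18.998 + 11×1.008 + 1×126.904 + 1×14.007 = 303.12 g/mol.

303.12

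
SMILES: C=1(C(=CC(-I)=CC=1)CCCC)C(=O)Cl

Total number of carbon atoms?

The symbol for carbon appears 11 times in the SMILES. (Cl is a single chlorine, not C + l.)

11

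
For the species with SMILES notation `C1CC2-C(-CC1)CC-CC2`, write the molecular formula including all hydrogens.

Heavy atoms from the SMILES: 10 C.
Implicit hydrogens by atom environment:
  8 × C: 2 H each → 16
  2 × C: 1 H each → 2
  Total hydrogens = 18.
Molecular formula: C10H18

C10H18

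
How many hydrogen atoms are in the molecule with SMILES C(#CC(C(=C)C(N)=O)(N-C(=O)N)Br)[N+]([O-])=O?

7

Hydrogens are implicit in SMILES; fill each atom to its normal valence:
  6 × C: no H
  3 × O: no H
  2 × N: 2 H each → 4
  1 × Br: no H
  1 × C: 2 H
  1 × N: 1 H
  1 × N (charge +1): no H
  1 × O (charge -1): no H
  Total hydrogens = 7.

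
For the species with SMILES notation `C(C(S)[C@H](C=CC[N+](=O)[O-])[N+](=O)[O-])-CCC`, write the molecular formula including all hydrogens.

C9H16N2O4S

Heavy atoms from the SMILES: 9 C, 2 N, 4 O, 1 S.
Implicit hydrogens by atom environment:
  4 × C: 2 H each → 8
  4 × C: 1 H each → 4
  2 × N (charge +1): no H
  2 × O: no H
  2 × O (charge -1): no H
  1 × C: 3 H
  1 × S: 1 H
  Total hydrogens = 16.
Molecular formula: C9H16N2O4S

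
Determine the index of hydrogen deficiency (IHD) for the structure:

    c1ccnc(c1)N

4

Molecular formula from the SMILES: C5H6N2.
DoU = (2C + 2 + N − H − X)/2 = (2·5 + 2 + 2 − 6 − 0)/2 = 8/2 = 4.
(Structurally: 1 ring(s) + 3 π bond(s) = 4.)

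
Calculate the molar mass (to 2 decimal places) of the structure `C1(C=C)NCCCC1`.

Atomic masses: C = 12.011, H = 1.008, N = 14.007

Molecular formula: C7H13N.
M = 7×12.011 + 13×1.008 + 1×14.007 = 111.19 g/mol.

111.19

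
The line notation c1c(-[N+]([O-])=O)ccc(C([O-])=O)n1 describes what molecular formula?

Heavy atoms from the SMILES: 6 C, 2 N, 4 O.
Implicit hydrogens by atom environment:
  3 × C (aromatic): 1 H each → 3
  2 × C (aromatic): no H
  2 × O: no H
  2 × O (charge -1): no H
  1 × C: no H
  1 × N (aromatic): no H
  1 × N (charge +1): no H
  Total hydrogens = 3.
Net charge -1.
Molecular formula: C6H3N2O4-

C6H3N2O4-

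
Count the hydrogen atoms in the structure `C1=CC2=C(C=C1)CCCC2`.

Hydrogens are implicit in SMILES; fill each atom to its normal valence:
  4 × C: 2 H each → 8
  4 × C (aromatic): 1 H each → 4
  2 × C (aromatic): no H
  Total hydrogens = 12.

12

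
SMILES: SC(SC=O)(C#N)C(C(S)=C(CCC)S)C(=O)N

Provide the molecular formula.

Heavy atoms from the SMILES: 10 C, 2 N, 2 O, 4 S.
Implicit hydrogens by atom environment:
  5 × C: no H
  3 × S: 1 H each → 3
  2 × C: 2 H each → 4
  2 × C: 1 H each → 2
  2 × O: no H
  1 × C: 3 H
  1 × N: 2 H
  1 × N: no H
  1 × S: no H
  Total hydrogens = 14.
Molecular formula: C10H14N2O2S4

C10H14N2O2S4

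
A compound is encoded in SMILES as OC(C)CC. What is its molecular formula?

C4H10O

Heavy atoms from the SMILES: 4 C, 1 O.
Implicit hydrogens by atom environment:
  2 × C: 3 H each → 6
  1 × C: 2 H
  1 × C: 1 H
  1 × O: 1 H
  Total hydrogens = 10.
Molecular formula: C4H10O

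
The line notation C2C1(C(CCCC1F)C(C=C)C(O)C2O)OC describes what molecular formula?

C13H21FO3

Heavy atoms from the SMILES: 13 C, 1 F, 3 O.
Implicit hydrogens by atom environment:
  6 × C: 1 H each → 6
  5 × C: 2 H each → 10
  2 × O: 1 H each → 2
  1 × C: 3 H
  1 × C: no H
  1 × F: no H
  1 × O: no H
  Total hydrogens = 21.
Molecular formula: C13H21FO3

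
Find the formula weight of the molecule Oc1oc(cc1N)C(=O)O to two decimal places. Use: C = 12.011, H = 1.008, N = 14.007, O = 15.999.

143.10

Molecular formula: C5H5NO4.
M = 5×12.011 + 5×1.008 + 1×14.007 + 4×15.999 = 143.10 g/mol.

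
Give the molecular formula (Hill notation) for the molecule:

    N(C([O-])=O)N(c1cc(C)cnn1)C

Heavy atoms from the SMILES: 7 C, 4 N, 2 O.
Implicit hydrogens by atom environment:
  2 × C: 3 H each → 6
  2 × C (aromatic): 1 H each → 2
  2 × C (aromatic): no H
  2 × N (aromatic): no H
  1 × C: no H
  1 × N: 1 H
  1 × N: no H
  1 × O: no H
  1 × O (charge -1): no H
  Total hydrogens = 9.
Net charge -1.
Molecular formula: C7H9N4O2-

C7H9N4O2-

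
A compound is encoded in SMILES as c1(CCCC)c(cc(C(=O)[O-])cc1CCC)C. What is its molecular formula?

C15H21O2-

Heavy atoms from the SMILES: 15 C, 2 O.
Implicit hydrogens by atom environment:
  5 × C: 2 H each → 10
  4 × C (aromatic): no H
  3 × C: 3 H each → 9
  2 × C (aromatic): 1 H each → 2
  1 × C: no H
  1 × O: no H
  1 × O (charge -1): no H
  Total hydrogens = 21.
Net charge -1.
Molecular formula: C15H21O2-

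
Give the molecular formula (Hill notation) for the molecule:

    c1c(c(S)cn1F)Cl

C4H3ClFNS

Heavy atoms from the SMILES: 4 C, 1 Cl, 1 F, 1 N, 1 S.
Implicit hydrogens by atom environment:
  2 × C (aromatic): 1 H each → 2
  2 × C (aromatic): no H
  1 × Cl: no H
  1 × F: no H
  1 × N (aromatic): no H
  1 × S: 1 H
  Total hydrogens = 3.
Molecular formula: C4H3ClFNS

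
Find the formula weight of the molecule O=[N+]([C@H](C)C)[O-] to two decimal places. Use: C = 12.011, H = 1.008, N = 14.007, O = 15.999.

89.09

Molecular formula: C3H7NO2.
M = 3×12.011 + 7×1.008 + 1×14.007 + 2×15.999 = 89.09 g/mol.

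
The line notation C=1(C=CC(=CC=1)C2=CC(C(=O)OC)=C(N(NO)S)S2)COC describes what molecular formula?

C14H16N2O4S2

Heavy atoms from the SMILES: 14 C, 2 N, 4 O, 2 S.
Implicit hydrogens by atom environment:
  5 × C (aromatic): 1 H each → 5
  5 × C (aromatic): no H
  3 × O: no H
  2 × C: 3 H each → 6
  1 × C: 2 H
  1 × C: no H
  1 × N: 1 H
  1 × N: no H
  1 × O: 1 H
  1 × S: 1 H
  1 × S (aromatic): no H
  Total hydrogens = 16.
Molecular formula: C14H16N2O4S2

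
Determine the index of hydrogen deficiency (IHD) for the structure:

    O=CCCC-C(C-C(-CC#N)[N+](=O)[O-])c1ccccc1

Molecular formula from the SMILES: C15H18N2O3.
DoU = (2C + 2 + N − H − X)/2 = (2·15 + 2 + 2 − 18 − 0)/2 = 16/2 = 8.
(Structurally: 1 ring(s) + 7 π bond(s) = 8.)

8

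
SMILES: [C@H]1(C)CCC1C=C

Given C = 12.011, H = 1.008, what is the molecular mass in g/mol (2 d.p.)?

Molecular formula: C7H12.
M = 7×12.011 + 12×1.008 = 96.17 g/mol.

96.17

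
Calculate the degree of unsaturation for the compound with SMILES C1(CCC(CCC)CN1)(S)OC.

Molecular formula from the SMILES: C9H19NOS.
DoU = (2C + 2 + N − H − X)/2 = (2·9 + 2 + 1 − 19 − 0)/2 = 2/2 = 1.
(Structurally: 1 ring(s) + 0 π bond(s) = 1.)

1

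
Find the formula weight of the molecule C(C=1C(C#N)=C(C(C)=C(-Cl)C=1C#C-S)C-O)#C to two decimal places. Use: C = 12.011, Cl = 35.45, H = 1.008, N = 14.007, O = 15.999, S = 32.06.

Molecular formula: C13H8ClNOS.
M = 13×12.011 + 1×35.45 + 8×1.008 + 1×14.007 + 1×15.999 + 1×32.06 = 261.72 g/mol.

261.72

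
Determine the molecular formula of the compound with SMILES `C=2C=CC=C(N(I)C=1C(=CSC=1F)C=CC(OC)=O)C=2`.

Heavy atoms from the SMILES: 14 C, 1 F, 1 I, 1 N, 2 O, 1 S.
Implicit hydrogens by atom environment:
  6 × C (aromatic): 1 H each → 6
  4 × C (aromatic): no H
  2 × C: 1 H each → 2
  2 × O: no H
  1 × C: 3 H
  1 × C: no H
  1 × F: no H
  1 × I: no H
  1 × N: no H
  1 × S (aromatic): no H
  Total hydrogens = 11.
Molecular formula: C14H11FINO2S

C14H11FINO2S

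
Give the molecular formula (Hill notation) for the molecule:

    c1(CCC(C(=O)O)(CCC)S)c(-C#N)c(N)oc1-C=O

Heavy atoms from the SMILES: 13 C, 2 N, 4 O, 1 S.
Implicit hydrogens by atom environment:
  4 × C: 2 H each → 8
  4 × C (aromatic): no H
  3 × C: no H
  2 × O: no H
  1 × C: 3 H
  1 × C: 1 H
  1 × N: 2 H
  1 × N: no H
  1 × O: 1 H
  1 × O (aromatic): no H
  1 × S: 1 H
  Total hydrogens = 16.
Molecular formula: C13H16N2O4S

C13H16N2O4S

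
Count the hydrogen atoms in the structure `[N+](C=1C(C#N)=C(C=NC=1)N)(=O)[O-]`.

4

Hydrogens are implicit in SMILES; fill each atom to its normal valence:
  3 × C (aromatic): no H
  2 × C (aromatic): 1 H each → 2
  1 × C: no H
  1 × N: 2 H
  1 × N (aromatic): no H
  1 × N: no H
  1 × N (charge +1): no H
  1 × O: no H
  1 × O (charge -1): no H
  Total hydrogens = 4.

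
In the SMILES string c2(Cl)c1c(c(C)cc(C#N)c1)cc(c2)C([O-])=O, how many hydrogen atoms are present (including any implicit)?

7

Hydrogens are implicit in SMILES; fill each atom to its normal valence:
  6 × C (aromatic): no H
  4 × C (aromatic): 1 H each → 4
  2 × C: no H
  1 × C: 3 H
  1 × Cl: no H
  1 × N: no H
  1 × O: no H
  1 × O (charge -1): no H
  Total hydrogens = 7.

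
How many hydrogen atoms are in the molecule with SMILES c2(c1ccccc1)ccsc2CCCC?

16

Hydrogens are implicit in SMILES; fill each atom to its normal valence:
  7 × C (aromatic): 1 H each → 7
  3 × C: 2 H each → 6
  3 × C (aromatic): no H
  1 × C: 3 H
  1 × S (aromatic): no H
  Total hydrogens = 16.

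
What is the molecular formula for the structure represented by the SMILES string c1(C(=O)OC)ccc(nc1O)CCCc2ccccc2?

C16H17NO3

Heavy atoms from the SMILES: 16 C, 1 N, 3 O.
Implicit hydrogens by atom environment:
  7 × C (aromatic): 1 H each → 7
  4 × C (aromatic): no H
  3 × C: 2 H each → 6
  2 × O: no H
  1 × C: 3 H
  1 × C: no H
  1 × N (aromatic): no H
  1 × O: 1 H
  Total hydrogens = 17.
Molecular formula: C16H17NO3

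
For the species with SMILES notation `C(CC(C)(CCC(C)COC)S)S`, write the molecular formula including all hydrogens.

Heavy atoms from the SMILES: 10 C, 1 O, 2 S.
Implicit hydrogens by atom environment:
  5 × C: 2 H each → 10
  3 × C: 3 H each → 9
  2 × S: 1 H each → 2
  1 × C: 1 H
  1 × C: no H
  1 × O: no H
  Total hydrogens = 22.
Molecular formula: C10H22OS2

C10H22OS2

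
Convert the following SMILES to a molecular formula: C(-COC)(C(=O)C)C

Heavy atoms from the SMILES: 6 C, 2 O.
Implicit hydrogens by atom environment:
  3 × C: 3 H each → 9
  2 × O: no H
  1 × C: 2 H
  1 × C: 1 H
  1 × C: no H
  Total hydrogens = 12.
Molecular formula: C6H12O2

C6H12O2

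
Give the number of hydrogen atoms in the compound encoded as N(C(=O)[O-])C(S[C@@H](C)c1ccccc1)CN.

Hydrogens are implicit in SMILES; fill each atom to its normal valence:
  5 × C (aromatic): 1 H each → 5
  2 × C: 1 H each → 2
  1 × C: 3 H
  1 × C: 2 H
  1 × C: no H
  1 × C (aromatic): no H
  1 × N: 2 H
  1 × N: 1 H
  1 × O: no H
  1 × O (charge -1): no H
  1 × S: no H
  Total hydrogens = 15.

15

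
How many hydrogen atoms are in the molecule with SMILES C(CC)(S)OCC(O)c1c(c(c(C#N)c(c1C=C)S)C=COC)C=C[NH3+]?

25

Hydrogens are implicit in SMILES; fill each atom to its normal valence:
  7 × C: 1 H each → 7
  6 × C (aromatic): no H
  3 × C: 2 H each → 6
  2 × C: 3 H each → 6
  2 × O: no H
  2 × S: 1 H each → 2
  1 × C: no H
  1 × N (charge +1): 3 H
  1 × N: no H
  1 × O: 1 H
  Total hydrogens = 25.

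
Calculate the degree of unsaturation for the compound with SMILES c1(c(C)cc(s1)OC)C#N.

5

Molecular formula from the SMILES: C7H7NOS.
DoU = (2C + 2 + N − H − X)/2 = (2·7 + 2 + 1 − 7 − 0)/2 = 10/2 = 5.
(Structurally: 1 ring(s) + 4 π bond(s) = 5.)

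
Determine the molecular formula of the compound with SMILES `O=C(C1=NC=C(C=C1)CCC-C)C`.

Heavy atoms from the SMILES: 11 C, 1 N, 1 O.
Implicit hydrogens by atom environment:
  3 × C: 2 H each → 6
  3 × C (aromatic): 1 H each → 3
  2 × C: 3 H each → 6
  2 × C (aromatic): no H
  1 × C: no H
  1 × N (aromatic): no H
  1 × O: no H
  Total hydrogens = 15.
Molecular formula: C11H15NO

C11H15NO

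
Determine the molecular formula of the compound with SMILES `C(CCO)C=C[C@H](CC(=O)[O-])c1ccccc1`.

C14H17O3-

Heavy atoms from the SMILES: 14 C, 3 O.
Implicit hydrogens by atom environment:
  5 × C (aromatic): 1 H each → 5
  4 × C: 2 H each → 8
  3 × C: 1 H each → 3
  1 × C (aromatic): no H
  1 × C: no H
  1 × O: 1 H
  1 × O: no H
  1 × O (charge -1): no H
  Total hydrogens = 17.
Net charge -1.
Molecular formula: C14H17O3-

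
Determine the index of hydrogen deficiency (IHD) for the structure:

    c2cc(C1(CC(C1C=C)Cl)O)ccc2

Molecular formula from the SMILES: C12H13ClO.
DoU = (2C + 2 + N − H − X)/2 = (2·12 + 2 + 0 − 13 − 1)/2 = 12/2 = 6.
(Structurally: 2 ring(s) + 4 π bond(s) = 6.)

6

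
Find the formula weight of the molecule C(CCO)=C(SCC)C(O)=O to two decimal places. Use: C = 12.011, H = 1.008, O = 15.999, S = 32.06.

176.23

Molecular formula: C7H12O3S.
M = 7×12.011 + 12×1.008 + 3×15.999 + 1×32.06 = 176.23 g/mol.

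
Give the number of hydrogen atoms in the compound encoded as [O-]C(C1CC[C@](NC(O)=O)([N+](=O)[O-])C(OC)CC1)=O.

Hydrogens are implicit in SMILES; fill each atom to its normal valence:
  4 × C: 2 H each → 8
  4 × O: no H
  3 × C: no H
  2 × C: 1 H each → 2
  2 × O (charge -1): no H
  1 × C: 3 H
  1 × N: 1 H
  1 × N (charge +1): no H
  1 × O: 1 H
  Total hydrogens = 15.

15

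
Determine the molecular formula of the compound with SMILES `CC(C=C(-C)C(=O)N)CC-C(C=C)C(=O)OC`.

Heavy atoms from the SMILES: 13 C, 1 N, 3 O.
Implicit hydrogens by atom environment:
  4 × C: 1 H each → 4
  3 × C: 3 H each → 9
  3 × C: 2 H each → 6
  3 × C: no H
  3 × O: no H
  1 × N: 2 H
  Total hydrogens = 21.
Molecular formula: C13H21NO3

C13H21NO3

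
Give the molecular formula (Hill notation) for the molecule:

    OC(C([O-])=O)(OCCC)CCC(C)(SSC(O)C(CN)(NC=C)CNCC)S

C17H34N3O5S3-

Heavy atoms from the SMILES: 17 C, 3 N, 5 O, 3 S.
Implicit hydrogens by atom environment:
  8 × C: 2 H each → 16
  4 × C: no H
  3 × C: 3 H each → 9
  2 × C: 1 H each → 2
  2 × N: 1 H each → 2
  2 × O: 1 H each → 2
  2 × O: no H
  2 × S: no H
  1 × N: 2 H
  1 × O (charge -1): no H
  1 × S: 1 H
  Total hydrogens = 34.
Net charge -1.
Molecular formula: C17H34N3O5S3-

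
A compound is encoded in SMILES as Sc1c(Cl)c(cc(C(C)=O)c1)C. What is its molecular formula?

C9H9ClOS

Heavy atoms from the SMILES: 9 C, 1 Cl, 1 O, 1 S.
Implicit hydrogens by atom environment:
  4 × C (aromatic): no H
  2 × C: 3 H each → 6
  2 × C (aromatic): 1 H each → 2
  1 × C: no H
  1 × Cl: no H
  1 × O: no H
  1 × S: 1 H
  Total hydrogens = 9.
Molecular formula: C9H9ClOS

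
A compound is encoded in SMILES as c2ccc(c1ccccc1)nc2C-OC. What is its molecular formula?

C13H13NO

Heavy atoms from the SMILES: 13 C, 1 N, 1 O.
Implicit hydrogens by atom environment:
  8 × C (aromatic): 1 H each → 8
  3 × C (aromatic): no H
  1 × C: 3 H
  1 × C: 2 H
  1 × N (aromatic): no H
  1 × O: no H
  Total hydrogens = 13.
Molecular formula: C13H13NO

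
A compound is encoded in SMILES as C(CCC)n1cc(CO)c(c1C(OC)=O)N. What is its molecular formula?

C11H18N2O3

Heavy atoms from the SMILES: 11 C, 2 N, 3 O.
Implicit hydrogens by atom environment:
  4 × C: 2 H each → 8
  3 × C (aromatic): no H
  2 × C: 3 H each → 6
  2 × O: no H
  1 × C (aromatic): 1 H
  1 × C: no H
  1 × N: 2 H
  1 × N (aromatic): no H
  1 × O: 1 H
  Total hydrogens = 18.
Molecular formula: C11H18N2O3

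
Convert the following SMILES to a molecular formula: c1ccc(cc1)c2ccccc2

Heavy atoms from the SMILES: 12 C.
Implicit hydrogens by atom environment:
  10 × C (aromatic): 1 H each → 10
  2 × C (aromatic): no H
  Total hydrogens = 10.
Molecular formula: C12H10

C12H10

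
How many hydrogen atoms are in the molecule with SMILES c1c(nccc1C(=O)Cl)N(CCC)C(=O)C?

13

Hydrogens are implicit in SMILES; fill each atom to its normal valence:
  3 × C (aromatic): 1 H each → 3
  2 × C: 3 H each → 6
  2 × C: 2 H each → 4
  2 × C (aromatic): no H
  2 × C: no H
  2 × O: no H
  1 × Cl: no H
  1 × N (aromatic): no H
  1 × N: no H
  Total hydrogens = 13.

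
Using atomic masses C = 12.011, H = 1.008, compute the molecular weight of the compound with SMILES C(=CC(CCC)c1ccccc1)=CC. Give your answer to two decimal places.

186.30

Molecular formula: C14H18.
M = 14×12.011 + 18×1.008 = 186.30 g/mol.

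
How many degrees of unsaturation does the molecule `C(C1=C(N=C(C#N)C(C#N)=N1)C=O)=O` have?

Molecular formula from the SMILES: C8H2N4O2.
DoU = (2C + 2 + N − H − X)/2 = (2·8 + 2 + 4 − 2 − 0)/2 = 20/2 = 10.
(Structurally: 1 ring(s) + 9 π bond(s) = 10.)

10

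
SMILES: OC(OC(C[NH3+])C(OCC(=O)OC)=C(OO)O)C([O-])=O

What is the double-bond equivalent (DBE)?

3

Molecular formula from the SMILES: C9H15NO10.
DoU = (2C + 2 + N − H − X)/2 = (2·9 + 2 + 1 − 15 − 0)/2 = 6/2 = 3.
(Structurally: 0 ring(s) + 3 π bond(s) = 3.)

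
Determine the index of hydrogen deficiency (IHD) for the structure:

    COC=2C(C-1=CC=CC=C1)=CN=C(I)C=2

8

Molecular formula from the SMILES: C12H10INO.
DoU = (2C + 2 + N − H − X)/2 = (2·12 + 2 + 1 − 10 − 1)/2 = 16/2 = 8.
(Structurally: 2 ring(s) + 6 π bond(s) = 8.)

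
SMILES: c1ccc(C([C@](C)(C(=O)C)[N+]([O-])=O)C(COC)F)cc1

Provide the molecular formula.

C14H18FNO4

Heavy atoms from the SMILES: 14 C, 1 F, 1 N, 4 O.
Implicit hydrogens by atom environment:
  5 × C (aromatic): 1 H each → 5
  3 × C: 3 H each → 9
  3 × O: no H
  2 × C: 1 H each → 2
  2 × C: no H
  1 × C: 2 H
  1 × C (aromatic): no H
  1 × F: no H
  1 × N (charge +1): no H
  1 × O (charge -1): no H
  Total hydrogens = 18.
Molecular formula: C14H18FNO4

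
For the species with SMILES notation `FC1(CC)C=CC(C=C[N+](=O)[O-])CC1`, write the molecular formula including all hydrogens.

C10H14FNO2

Heavy atoms from the SMILES: 10 C, 1 F, 1 N, 2 O.
Implicit hydrogens by atom environment:
  5 × C: 1 H each → 5
  3 × C: 2 H each → 6
  1 × C: 3 H
  1 × C: no H
  1 × F: no H
  1 × N (charge +1): no H
  1 × O: no H
  1 × O (charge -1): no H
  Total hydrogens = 14.
Molecular formula: C10H14FNO2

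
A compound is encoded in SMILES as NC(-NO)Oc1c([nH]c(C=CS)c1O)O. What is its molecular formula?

C7H11N3O4S

Heavy atoms from the SMILES: 7 C, 3 N, 4 O, 1 S.
Implicit hydrogens by atom environment:
  4 × C (aromatic): no H
  3 × C: 1 H each → 3
  3 × O: 1 H each → 3
  1 × N: 2 H
  1 × N (aromatic): 1 H
  1 × N: 1 H
  1 × O: no H
  1 × S: 1 H
  Total hydrogens = 11.
Molecular formula: C7H11N3O4S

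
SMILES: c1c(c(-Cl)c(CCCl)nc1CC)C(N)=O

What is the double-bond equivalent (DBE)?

5

Molecular formula from the SMILES: C10H12Cl2N2O.
DoU = (2C + 2 + N − H − X)/2 = (2·10 + 2 + 2 − 12 − 2)/2 = 10/2 = 5.
(Structurally: 1 ring(s) + 4 π bond(s) = 5.)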